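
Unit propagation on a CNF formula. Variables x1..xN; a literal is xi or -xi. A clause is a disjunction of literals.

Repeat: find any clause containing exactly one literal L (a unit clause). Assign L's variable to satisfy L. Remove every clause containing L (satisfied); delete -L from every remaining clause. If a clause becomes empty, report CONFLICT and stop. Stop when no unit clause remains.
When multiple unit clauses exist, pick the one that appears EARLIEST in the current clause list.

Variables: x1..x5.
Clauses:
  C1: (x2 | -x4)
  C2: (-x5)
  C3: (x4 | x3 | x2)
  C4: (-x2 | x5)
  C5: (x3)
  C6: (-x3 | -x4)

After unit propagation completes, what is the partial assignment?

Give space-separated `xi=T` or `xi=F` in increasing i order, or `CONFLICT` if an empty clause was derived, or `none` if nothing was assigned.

unit clause [-5] forces x5=F; simplify:
  drop 5 from [-2, 5] -> [-2]
  satisfied 1 clause(s); 5 remain; assigned so far: [5]
unit clause [-2] forces x2=F; simplify:
  drop 2 from [2, -4] -> [-4]
  drop 2 from [4, 3, 2] -> [4, 3]
  satisfied 1 clause(s); 4 remain; assigned so far: [2, 5]
unit clause [-4] forces x4=F; simplify:
  drop 4 from [4, 3] -> [3]
  satisfied 2 clause(s); 2 remain; assigned so far: [2, 4, 5]
unit clause [3] forces x3=T; simplify:
  satisfied 2 clause(s); 0 remain; assigned so far: [2, 3, 4, 5]

Answer: x2=F x3=T x4=F x5=F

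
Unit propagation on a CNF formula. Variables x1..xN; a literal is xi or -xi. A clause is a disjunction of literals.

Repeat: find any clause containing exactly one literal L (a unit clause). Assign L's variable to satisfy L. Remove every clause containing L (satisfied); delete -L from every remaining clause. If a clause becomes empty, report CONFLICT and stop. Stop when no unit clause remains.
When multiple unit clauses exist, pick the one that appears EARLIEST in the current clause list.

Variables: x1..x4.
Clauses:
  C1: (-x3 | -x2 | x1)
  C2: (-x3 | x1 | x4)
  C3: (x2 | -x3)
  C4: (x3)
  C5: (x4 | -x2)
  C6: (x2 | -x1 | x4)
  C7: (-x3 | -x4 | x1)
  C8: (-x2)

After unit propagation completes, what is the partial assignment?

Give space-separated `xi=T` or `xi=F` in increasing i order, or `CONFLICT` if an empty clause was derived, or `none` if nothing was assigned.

Answer: CONFLICT

Derivation:
unit clause [3] forces x3=T; simplify:
  drop -3 from [-3, -2, 1] -> [-2, 1]
  drop -3 from [-3, 1, 4] -> [1, 4]
  drop -3 from [2, -3] -> [2]
  drop -3 from [-3, -4, 1] -> [-4, 1]
  satisfied 1 clause(s); 7 remain; assigned so far: [3]
unit clause [2] forces x2=T; simplify:
  drop -2 from [-2, 1] -> [1]
  drop -2 from [4, -2] -> [4]
  drop -2 from [-2] -> [] (empty!)
  satisfied 2 clause(s); 5 remain; assigned so far: [2, 3]
CONFLICT (empty clause)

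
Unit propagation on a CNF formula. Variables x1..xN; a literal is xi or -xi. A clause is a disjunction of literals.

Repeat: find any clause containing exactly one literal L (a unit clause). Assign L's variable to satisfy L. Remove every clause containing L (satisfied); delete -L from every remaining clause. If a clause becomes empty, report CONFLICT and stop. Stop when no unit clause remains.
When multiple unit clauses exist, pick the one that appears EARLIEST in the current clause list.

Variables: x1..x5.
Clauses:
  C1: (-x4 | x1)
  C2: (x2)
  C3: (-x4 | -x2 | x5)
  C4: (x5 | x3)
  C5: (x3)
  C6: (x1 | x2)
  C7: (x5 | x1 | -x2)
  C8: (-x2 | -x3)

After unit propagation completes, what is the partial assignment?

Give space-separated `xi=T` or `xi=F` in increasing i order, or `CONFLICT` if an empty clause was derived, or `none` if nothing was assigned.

Answer: CONFLICT

Derivation:
unit clause [2] forces x2=T; simplify:
  drop -2 from [-4, -2, 5] -> [-4, 5]
  drop -2 from [5, 1, -2] -> [5, 1]
  drop -2 from [-2, -3] -> [-3]
  satisfied 2 clause(s); 6 remain; assigned so far: [2]
unit clause [3] forces x3=T; simplify:
  drop -3 from [-3] -> [] (empty!)
  satisfied 2 clause(s); 4 remain; assigned so far: [2, 3]
CONFLICT (empty clause)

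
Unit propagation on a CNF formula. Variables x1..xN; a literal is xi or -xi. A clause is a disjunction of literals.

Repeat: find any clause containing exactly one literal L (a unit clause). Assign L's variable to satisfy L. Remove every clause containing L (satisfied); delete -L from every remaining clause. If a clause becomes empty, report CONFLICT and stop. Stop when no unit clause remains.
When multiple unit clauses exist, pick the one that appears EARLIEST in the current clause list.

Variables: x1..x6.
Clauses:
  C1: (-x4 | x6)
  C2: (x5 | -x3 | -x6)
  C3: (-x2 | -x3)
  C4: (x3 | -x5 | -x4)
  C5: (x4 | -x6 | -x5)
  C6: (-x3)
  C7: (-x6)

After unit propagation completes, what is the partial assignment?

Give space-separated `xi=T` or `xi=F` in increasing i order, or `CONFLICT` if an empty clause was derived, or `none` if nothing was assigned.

unit clause [-3] forces x3=F; simplify:
  drop 3 from [3, -5, -4] -> [-5, -4]
  satisfied 3 clause(s); 4 remain; assigned so far: [3]
unit clause [-6] forces x6=F; simplify:
  drop 6 from [-4, 6] -> [-4]
  satisfied 2 clause(s); 2 remain; assigned so far: [3, 6]
unit clause [-4] forces x4=F; simplify:
  satisfied 2 clause(s); 0 remain; assigned so far: [3, 4, 6]

Answer: x3=F x4=F x6=F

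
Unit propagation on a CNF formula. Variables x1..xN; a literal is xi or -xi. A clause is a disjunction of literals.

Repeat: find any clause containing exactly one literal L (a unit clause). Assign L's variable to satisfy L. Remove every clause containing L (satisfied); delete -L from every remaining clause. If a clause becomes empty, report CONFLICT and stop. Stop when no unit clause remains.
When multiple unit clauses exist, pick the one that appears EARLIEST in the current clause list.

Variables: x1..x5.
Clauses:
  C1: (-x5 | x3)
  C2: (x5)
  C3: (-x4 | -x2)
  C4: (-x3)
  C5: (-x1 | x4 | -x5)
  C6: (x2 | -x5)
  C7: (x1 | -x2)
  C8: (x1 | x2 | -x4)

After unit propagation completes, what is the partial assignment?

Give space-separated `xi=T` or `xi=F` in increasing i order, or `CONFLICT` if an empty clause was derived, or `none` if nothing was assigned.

Answer: CONFLICT

Derivation:
unit clause [5] forces x5=T; simplify:
  drop -5 from [-5, 3] -> [3]
  drop -5 from [-1, 4, -5] -> [-1, 4]
  drop -5 from [2, -5] -> [2]
  satisfied 1 clause(s); 7 remain; assigned so far: [5]
unit clause [3] forces x3=T; simplify:
  drop -3 from [-3] -> [] (empty!)
  satisfied 1 clause(s); 6 remain; assigned so far: [3, 5]
CONFLICT (empty clause)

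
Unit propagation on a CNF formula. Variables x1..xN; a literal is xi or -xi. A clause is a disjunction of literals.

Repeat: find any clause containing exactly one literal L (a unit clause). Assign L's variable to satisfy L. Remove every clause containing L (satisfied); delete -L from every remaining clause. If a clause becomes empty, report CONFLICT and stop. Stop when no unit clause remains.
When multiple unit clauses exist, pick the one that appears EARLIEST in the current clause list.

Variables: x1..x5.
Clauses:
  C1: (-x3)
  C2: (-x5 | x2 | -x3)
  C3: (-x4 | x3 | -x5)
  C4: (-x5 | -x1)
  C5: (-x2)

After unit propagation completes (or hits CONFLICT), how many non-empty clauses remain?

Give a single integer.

unit clause [-3] forces x3=F; simplify:
  drop 3 from [-4, 3, -5] -> [-4, -5]
  satisfied 2 clause(s); 3 remain; assigned so far: [3]
unit clause [-2] forces x2=F; simplify:
  satisfied 1 clause(s); 2 remain; assigned so far: [2, 3]

Answer: 2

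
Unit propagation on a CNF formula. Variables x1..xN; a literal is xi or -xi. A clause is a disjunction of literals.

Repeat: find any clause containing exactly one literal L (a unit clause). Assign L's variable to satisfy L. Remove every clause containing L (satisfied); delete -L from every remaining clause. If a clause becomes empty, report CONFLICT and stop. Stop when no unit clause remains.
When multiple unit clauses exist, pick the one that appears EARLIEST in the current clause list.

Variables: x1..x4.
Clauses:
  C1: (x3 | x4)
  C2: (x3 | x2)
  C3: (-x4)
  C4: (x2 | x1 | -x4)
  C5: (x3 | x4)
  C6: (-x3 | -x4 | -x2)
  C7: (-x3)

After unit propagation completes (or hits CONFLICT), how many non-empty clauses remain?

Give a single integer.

unit clause [-4] forces x4=F; simplify:
  drop 4 from [3, 4] -> [3]
  drop 4 from [3, 4] -> [3]
  satisfied 3 clause(s); 4 remain; assigned so far: [4]
unit clause [3] forces x3=T; simplify:
  drop -3 from [-3] -> [] (empty!)
  satisfied 3 clause(s); 1 remain; assigned so far: [3, 4]
CONFLICT (empty clause)

Answer: 0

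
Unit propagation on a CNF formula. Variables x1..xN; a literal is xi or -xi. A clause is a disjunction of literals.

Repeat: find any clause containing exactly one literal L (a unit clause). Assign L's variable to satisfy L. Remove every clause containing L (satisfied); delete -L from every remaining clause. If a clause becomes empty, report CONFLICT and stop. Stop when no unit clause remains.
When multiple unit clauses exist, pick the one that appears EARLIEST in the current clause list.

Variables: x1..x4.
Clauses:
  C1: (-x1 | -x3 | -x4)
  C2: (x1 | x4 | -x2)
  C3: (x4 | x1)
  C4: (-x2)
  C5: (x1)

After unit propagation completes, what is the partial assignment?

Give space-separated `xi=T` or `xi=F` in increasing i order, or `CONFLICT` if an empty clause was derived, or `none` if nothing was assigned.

Answer: x1=T x2=F

Derivation:
unit clause [-2] forces x2=F; simplify:
  satisfied 2 clause(s); 3 remain; assigned so far: [2]
unit clause [1] forces x1=T; simplify:
  drop -1 from [-1, -3, -4] -> [-3, -4]
  satisfied 2 clause(s); 1 remain; assigned so far: [1, 2]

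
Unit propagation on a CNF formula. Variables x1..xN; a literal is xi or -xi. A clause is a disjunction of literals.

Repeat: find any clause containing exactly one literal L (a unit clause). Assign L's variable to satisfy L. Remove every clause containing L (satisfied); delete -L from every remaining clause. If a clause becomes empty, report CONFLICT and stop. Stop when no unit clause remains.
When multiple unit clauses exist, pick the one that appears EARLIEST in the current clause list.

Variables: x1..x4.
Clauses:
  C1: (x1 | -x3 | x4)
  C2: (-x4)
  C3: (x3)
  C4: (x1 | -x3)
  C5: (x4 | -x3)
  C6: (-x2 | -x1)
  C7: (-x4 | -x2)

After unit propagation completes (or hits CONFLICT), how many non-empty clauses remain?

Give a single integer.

Answer: 3

Derivation:
unit clause [-4] forces x4=F; simplify:
  drop 4 from [1, -3, 4] -> [1, -3]
  drop 4 from [4, -3] -> [-3]
  satisfied 2 clause(s); 5 remain; assigned so far: [4]
unit clause [3] forces x3=T; simplify:
  drop -3 from [1, -3] -> [1]
  drop -3 from [1, -3] -> [1]
  drop -3 from [-3] -> [] (empty!)
  satisfied 1 clause(s); 4 remain; assigned so far: [3, 4]
CONFLICT (empty clause)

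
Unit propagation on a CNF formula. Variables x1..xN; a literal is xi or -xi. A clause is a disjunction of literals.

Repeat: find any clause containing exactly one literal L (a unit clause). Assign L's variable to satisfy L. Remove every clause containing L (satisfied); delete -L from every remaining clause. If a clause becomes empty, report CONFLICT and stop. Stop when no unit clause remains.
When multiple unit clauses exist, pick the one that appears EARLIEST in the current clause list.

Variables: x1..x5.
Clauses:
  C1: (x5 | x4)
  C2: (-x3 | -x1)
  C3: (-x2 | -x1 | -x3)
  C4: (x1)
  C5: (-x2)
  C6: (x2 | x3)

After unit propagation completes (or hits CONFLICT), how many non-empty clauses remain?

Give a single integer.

unit clause [1] forces x1=T; simplify:
  drop -1 from [-3, -1] -> [-3]
  drop -1 from [-2, -1, -3] -> [-2, -3]
  satisfied 1 clause(s); 5 remain; assigned so far: [1]
unit clause [-3] forces x3=F; simplify:
  drop 3 from [2, 3] -> [2]
  satisfied 2 clause(s); 3 remain; assigned so far: [1, 3]
unit clause [-2] forces x2=F; simplify:
  drop 2 from [2] -> [] (empty!)
  satisfied 1 clause(s); 2 remain; assigned so far: [1, 2, 3]
CONFLICT (empty clause)

Answer: 1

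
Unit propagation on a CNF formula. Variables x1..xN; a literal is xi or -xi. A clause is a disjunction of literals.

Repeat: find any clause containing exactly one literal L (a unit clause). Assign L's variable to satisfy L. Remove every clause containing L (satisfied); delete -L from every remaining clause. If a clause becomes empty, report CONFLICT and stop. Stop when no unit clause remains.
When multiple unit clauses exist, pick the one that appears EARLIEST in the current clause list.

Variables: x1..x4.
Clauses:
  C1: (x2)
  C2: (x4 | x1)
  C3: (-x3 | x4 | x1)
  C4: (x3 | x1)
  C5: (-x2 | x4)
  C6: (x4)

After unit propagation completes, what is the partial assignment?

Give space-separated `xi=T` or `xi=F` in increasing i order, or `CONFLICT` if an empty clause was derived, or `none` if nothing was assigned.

unit clause [2] forces x2=T; simplify:
  drop -2 from [-2, 4] -> [4]
  satisfied 1 clause(s); 5 remain; assigned so far: [2]
unit clause [4] forces x4=T; simplify:
  satisfied 4 clause(s); 1 remain; assigned so far: [2, 4]

Answer: x2=T x4=T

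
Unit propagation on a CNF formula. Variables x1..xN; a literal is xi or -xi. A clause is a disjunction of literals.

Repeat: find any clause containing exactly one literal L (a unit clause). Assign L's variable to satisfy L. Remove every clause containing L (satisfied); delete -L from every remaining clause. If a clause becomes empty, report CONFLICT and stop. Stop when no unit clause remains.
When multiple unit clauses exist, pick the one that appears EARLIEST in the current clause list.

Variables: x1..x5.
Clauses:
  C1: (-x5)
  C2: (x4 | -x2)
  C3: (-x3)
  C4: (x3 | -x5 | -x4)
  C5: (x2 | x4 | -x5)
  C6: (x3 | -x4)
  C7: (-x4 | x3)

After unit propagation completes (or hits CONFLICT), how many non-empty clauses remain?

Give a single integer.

Answer: 0

Derivation:
unit clause [-5] forces x5=F; simplify:
  satisfied 3 clause(s); 4 remain; assigned so far: [5]
unit clause [-3] forces x3=F; simplify:
  drop 3 from [3, -4] -> [-4]
  drop 3 from [-4, 3] -> [-4]
  satisfied 1 clause(s); 3 remain; assigned so far: [3, 5]
unit clause [-4] forces x4=F; simplify:
  drop 4 from [4, -2] -> [-2]
  satisfied 2 clause(s); 1 remain; assigned so far: [3, 4, 5]
unit clause [-2] forces x2=F; simplify:
  satisfied 1 clause(s); 0 remain; assigned so far: [2, 3, 4, 5]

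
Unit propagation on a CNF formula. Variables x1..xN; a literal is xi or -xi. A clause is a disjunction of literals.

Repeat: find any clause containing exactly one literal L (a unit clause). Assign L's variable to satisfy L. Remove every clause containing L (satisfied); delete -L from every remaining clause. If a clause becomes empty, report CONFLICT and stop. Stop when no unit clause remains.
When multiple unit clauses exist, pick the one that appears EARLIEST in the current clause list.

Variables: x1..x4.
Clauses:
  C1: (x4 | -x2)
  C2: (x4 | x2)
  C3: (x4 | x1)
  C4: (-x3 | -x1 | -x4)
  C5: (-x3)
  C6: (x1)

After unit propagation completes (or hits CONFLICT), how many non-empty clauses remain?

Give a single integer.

Answer: 2

Derivation:
unit clause [-3] forces x3=F; simplify:
  satisfied 2 clause(s); 4 remain; assigned so far: [3]
unit clause [1] forces x1=T; simplify:
  satisfied 2 clause(s); 2 remain; assigned so far: [1, 3]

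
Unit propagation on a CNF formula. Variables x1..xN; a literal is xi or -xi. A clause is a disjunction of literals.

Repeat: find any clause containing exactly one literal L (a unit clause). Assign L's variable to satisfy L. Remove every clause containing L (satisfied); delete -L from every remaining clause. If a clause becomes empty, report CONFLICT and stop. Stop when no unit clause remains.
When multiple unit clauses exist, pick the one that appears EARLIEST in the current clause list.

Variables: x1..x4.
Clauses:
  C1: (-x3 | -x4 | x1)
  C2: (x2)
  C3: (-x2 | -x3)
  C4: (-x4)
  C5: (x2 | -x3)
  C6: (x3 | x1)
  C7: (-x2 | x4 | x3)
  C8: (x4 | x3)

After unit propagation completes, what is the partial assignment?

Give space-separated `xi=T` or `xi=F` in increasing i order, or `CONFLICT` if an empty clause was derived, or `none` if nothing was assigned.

unit clause [2] forces x2=T; simplify:
  drop -2 from [-2, -3] -> [-3]
  drop -2 from [-2, 4, 3] -> [4, 3]
  satisfied 2 clause(s); 6 remain; assigned so far: [2]
unit clause [-3] forces x3=F; simplify:
  drop 3 from [3, 1] -> [1]
  drop 3 from [4, 3] -> [4]
  drop 3 from [4, 3] -> [4]
  satisfied 2 clause(s); 4 remain; assigned so far: [2, 3]
unit clause [-4] forces x4=F; simplify:
  drop 4 from [4] -> [] (empty!)
  drop 4 from [4] -> [] (empty!)
  satisfied 1 clause(s); 3 remain; assigned so far: [2, 3, 4]
CONFLICT (empty clause)

Answer: CONFLICT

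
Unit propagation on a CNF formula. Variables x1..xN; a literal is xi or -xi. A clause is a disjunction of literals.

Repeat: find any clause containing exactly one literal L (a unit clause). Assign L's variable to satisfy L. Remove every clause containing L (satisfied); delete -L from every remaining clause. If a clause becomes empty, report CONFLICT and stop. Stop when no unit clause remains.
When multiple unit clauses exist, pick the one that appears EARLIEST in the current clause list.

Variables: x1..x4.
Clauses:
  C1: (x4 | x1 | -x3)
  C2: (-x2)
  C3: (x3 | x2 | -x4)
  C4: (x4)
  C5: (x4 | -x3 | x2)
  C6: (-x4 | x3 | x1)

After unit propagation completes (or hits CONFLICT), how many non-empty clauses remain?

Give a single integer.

unit clause [-2] forces x2=F; simplify:
  drop 2 from [3, 2, -4] -> [3, -4]
  drop 2 from [4, -3, 2] -> [4, -3]
  satisfied 1 clause(s); 5 remain; assigned so far: [2]
unit clause [4] forces x4=T; simplify:
  drop -4 from [3, -4] -> [3]
  drop -4 from [-4, 3, 1] -> [3, 1]
  satisfied 3 clause(s); 2 remain; assigned so far: [2, 4]
unit clause [3] forces x3=T; simplify:
  satisfied 2 clause(s); 0 remain; assigned so far: [2, 3, 4]

Answer: 0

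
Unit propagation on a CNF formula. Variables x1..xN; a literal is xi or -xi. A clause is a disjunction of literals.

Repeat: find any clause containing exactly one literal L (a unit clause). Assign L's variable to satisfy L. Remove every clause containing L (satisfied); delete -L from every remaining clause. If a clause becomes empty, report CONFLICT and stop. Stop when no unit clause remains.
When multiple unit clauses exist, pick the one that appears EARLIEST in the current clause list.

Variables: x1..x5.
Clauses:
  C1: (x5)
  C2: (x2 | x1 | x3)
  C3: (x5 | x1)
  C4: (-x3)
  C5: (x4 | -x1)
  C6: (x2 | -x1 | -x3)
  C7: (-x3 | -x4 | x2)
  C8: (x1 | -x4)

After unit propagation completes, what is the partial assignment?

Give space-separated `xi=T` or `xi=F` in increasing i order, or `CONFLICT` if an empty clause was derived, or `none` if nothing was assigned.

unit clause [5] forces x5=T; simplify:
  satisfied 2 clause(s); 6 remain; assigned so far: [5]
unit clause [-3] forces x3=F; simplify:
  drop 3 from [2, 1, 3] -> [2, 1]
  satisfied 3 clause(s); 3 remain; assigned so far: [3, 5]

Answer: x3=F x5=T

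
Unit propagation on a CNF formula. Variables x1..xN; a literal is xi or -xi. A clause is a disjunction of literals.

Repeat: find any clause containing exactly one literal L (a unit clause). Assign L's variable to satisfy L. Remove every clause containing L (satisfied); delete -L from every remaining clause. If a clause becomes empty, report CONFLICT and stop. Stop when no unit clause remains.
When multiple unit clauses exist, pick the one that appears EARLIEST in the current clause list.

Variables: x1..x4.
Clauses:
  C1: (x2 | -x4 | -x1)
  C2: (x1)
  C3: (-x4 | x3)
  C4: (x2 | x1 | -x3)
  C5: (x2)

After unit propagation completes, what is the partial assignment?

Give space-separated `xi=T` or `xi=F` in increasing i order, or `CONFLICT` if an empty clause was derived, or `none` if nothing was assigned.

Answer: x1=T x2=T

Derivation:
unit clause [1] forces x1=T; simplify:
  drop -1 from [2, -4, -1] -> [2, -4]
  satisfied 2 clause(s); 3 remain; assigned so far: [1]
unit clause [2] forces x2=T; simplify:
  satisfied 2 clause(s); 1 remain; assigned so far: [1, 2]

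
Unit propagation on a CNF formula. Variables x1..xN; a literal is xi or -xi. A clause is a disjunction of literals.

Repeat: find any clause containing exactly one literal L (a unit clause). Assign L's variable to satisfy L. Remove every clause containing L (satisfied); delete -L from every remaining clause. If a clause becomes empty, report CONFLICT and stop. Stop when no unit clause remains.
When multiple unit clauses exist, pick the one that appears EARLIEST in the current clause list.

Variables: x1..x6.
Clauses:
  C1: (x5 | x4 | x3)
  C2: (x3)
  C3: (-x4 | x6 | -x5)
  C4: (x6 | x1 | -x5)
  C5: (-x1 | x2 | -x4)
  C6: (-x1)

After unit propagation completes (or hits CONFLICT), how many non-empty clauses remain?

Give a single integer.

unit clause [3] forces x3=T; simplify:
  satisfied 2 clause(s); 4 remain; assigned so far: [3]
unit clause [-1] forces x1=F; simplify:
  drop 1 from [6, 1, -5] -> [6, -5]
  satisfied 2 clause(s); 2 remain; assigned so far: [1, 3]

Answer: 2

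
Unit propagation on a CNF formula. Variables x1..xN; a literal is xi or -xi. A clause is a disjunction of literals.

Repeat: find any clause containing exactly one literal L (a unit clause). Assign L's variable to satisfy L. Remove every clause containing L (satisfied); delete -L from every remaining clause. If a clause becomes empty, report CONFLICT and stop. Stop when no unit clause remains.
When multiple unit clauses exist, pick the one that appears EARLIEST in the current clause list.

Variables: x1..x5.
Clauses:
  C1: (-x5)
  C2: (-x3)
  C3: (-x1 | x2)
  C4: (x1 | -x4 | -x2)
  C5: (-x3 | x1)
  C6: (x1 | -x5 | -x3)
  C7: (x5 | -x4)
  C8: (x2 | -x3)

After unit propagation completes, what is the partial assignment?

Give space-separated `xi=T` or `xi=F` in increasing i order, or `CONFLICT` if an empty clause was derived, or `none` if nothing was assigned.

Answer: x3=F x4=F x5=F

Derivation:
unit clause [-5] forces x5=F; simplify:
  drop 5 from [5, -4] -> [-4]
  satisfied 2 clause(s); 6 remain; assigned so far: [5]
unit clause [-3] forces x3=F; simplify:
  satisfied 3 clause(s); 3 remain; assigned so far: [3, 5]
unit clause [-4] forces x4=F; simplify:
  satisfied 2 clause(s); 1 remain; assigned so far: [3, 4, 5]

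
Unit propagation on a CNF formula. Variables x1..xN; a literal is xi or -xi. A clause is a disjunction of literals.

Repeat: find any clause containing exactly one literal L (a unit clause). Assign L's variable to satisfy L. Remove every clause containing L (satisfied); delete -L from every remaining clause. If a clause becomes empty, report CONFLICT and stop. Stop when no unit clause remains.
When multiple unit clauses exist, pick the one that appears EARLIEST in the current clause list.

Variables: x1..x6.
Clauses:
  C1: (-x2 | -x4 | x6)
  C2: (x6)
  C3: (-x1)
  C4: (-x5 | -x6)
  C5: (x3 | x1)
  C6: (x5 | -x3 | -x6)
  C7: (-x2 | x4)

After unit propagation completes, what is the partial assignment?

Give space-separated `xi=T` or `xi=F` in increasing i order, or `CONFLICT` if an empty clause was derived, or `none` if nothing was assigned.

unit clause [6] forces x6=T; simplify:
  drop -6 from [-5, -6] -> [-5]
  drop -6 from [5, -3, -6] -> [5, -3]
  satisfied 2 clause(s); 5 remain; assigned so far: [6]
unit clause [-1] forces x1=F; simplify:
  drop 1 from [3, 1] -> [3]
  satisfied 1 clause(s); 4 remain; assigned so far: [1, 6]
unit clause [-5] forces x5=F; simplify:
  drop 5 from [5, -3] -> [-3]
  satisfied 1 clause(s); 3 remain; assigned so far: [1, 5, 6]
unit clause [3] forces x3=T; simplify:
  drop -3 from [-3] -> [] (empty!)
  satisfied 1 clause(s); 2 remain; assigned so far: [1, 3, 5, 6]
CONFLICT (empty clause)

Answer: CONFLICT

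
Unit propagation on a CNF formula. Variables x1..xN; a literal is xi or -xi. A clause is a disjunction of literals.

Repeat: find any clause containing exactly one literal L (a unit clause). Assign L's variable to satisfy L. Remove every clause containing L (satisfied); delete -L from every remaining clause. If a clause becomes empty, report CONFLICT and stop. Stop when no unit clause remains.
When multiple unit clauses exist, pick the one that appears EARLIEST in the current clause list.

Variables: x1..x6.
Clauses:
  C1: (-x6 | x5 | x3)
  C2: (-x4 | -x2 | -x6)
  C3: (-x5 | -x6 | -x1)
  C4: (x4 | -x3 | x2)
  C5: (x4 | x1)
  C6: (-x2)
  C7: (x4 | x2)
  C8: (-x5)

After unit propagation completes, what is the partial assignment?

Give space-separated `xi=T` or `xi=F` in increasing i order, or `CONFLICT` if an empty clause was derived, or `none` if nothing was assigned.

unit clause [-2] forces x2=F; simplify:
  drop 2 from [4, -3, 2] -> [4, -3]
  drop 2 from [4, 2] -> [4]
  satisfied 2 clause(s); 6 remain; assigned so far: [2]
unit clause [4] forces x4=T; simplify:
  satisfied 3 clause(s); 3 remain; assigned so far: [2, 4]
unit clause [-5] forces x5=F; simplify:
  drop 5 from [-6, 5, 3] -> [-6, 3]
  satisfied 2 clause(s); 1 remain; assigned so far: [2, 4, 5]

Answer: x2=F x4=T x5=F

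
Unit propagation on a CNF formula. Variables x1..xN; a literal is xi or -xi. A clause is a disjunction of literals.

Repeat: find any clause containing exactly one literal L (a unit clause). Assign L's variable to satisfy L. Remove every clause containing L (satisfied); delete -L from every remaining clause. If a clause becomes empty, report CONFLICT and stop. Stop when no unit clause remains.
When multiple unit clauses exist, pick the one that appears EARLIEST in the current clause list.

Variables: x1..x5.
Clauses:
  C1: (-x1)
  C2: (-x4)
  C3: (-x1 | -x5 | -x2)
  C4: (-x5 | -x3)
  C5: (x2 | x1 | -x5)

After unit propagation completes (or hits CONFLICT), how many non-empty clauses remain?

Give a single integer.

Answer: 2

Derivation:
unit clause [-1] forces x1=F; simplify:
  drop 1 from [2, 1, -5] -> [2, -5]
  satisfied 2 clause(s); 3 remain; assigned so far: [1]
unit clause [-4] forces x4=F; simplify:
  satisfied 1 clause(s); 2 remain; assigned so far: [1, 4]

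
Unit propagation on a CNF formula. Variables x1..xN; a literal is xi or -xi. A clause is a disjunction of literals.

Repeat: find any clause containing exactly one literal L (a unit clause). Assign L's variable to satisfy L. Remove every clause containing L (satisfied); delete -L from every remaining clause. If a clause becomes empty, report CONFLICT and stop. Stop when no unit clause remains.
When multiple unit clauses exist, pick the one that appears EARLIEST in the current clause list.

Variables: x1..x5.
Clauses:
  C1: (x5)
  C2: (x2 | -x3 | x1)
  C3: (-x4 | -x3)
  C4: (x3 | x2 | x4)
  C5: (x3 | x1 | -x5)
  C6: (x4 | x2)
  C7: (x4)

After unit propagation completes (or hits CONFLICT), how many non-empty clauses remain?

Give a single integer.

Answer: 0

Derivation:
unit clause [5] forces x5=T; simplify:
  drop -5 from [3, 1, -5] -> [3, 1]
  satisfied 1 clause(s); 6 remain; assigned so far: [5]
unit clause [4] forces x4=T; simplify:
  drop -4 from [-4, -3] -> [-3]
  satisfied 3 clause(s); 3 remain; assigned so far: [4, 5]
unit clause [-3] forces x3=F; simplify:
  drop 3 from [3, 1] -> [1]
  satisfied 2 clause(s); 1 remain; assigned so far: [3, 4, 5]
unit clause [1] forces x1=T; simplify:
  satisfied 1 clause(s); 0 remain; assigned so far: [1, 3, 4, 5]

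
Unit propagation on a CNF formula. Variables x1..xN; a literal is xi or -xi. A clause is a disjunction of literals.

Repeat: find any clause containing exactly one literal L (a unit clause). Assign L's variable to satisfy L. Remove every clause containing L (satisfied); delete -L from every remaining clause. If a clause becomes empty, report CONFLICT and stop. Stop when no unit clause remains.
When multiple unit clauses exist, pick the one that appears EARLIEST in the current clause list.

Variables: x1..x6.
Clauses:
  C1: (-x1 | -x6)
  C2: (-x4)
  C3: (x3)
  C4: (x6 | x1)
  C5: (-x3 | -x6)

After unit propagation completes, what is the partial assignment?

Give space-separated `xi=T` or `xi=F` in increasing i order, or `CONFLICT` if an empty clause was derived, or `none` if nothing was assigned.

Answer: x1=T x3=T x4=F x6=F

Derivation:
unit clause [-4] forces x4=F; simplify:
  satisfied 1 clause(s); 4 remain; assigned so far: [4]
unit clause [3] forces x3=T; simplify:
  drop -3 from [-3, -6] -> [-6]
  satisfied 1 clause(s); 3 remain; assigned so far: [3, 4]
unit clause [-6] forces x6=F; simplify:
  drop 6 from [6, 1] -> [1]
  satisfied 2 clause(s); 1 remain; assigned so far: [3, 4, 6]
unit clause [1] forces x1=T; simplify:
  satisfied 1 clause(s); 0 remain; assigned so far: [1, 3, 4, 6]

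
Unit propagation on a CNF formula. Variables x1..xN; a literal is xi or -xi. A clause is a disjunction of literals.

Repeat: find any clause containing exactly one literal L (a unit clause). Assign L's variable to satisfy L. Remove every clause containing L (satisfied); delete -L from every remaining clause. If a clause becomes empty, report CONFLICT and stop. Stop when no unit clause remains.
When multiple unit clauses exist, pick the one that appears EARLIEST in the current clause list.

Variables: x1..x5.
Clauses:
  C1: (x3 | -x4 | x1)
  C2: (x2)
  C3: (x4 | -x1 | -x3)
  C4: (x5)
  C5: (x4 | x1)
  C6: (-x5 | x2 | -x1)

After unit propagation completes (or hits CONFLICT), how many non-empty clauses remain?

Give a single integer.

Answer: 3

Derivation:
unit clause [2] forces x2=T; simplify:
  satisfied 2 clause(s); 4 remain; assigned so far: [2]
unit clause [5] forces x5=T; simplify:
  satisfied 1 clause(s); 3 remain; assigned so far: [2, 5]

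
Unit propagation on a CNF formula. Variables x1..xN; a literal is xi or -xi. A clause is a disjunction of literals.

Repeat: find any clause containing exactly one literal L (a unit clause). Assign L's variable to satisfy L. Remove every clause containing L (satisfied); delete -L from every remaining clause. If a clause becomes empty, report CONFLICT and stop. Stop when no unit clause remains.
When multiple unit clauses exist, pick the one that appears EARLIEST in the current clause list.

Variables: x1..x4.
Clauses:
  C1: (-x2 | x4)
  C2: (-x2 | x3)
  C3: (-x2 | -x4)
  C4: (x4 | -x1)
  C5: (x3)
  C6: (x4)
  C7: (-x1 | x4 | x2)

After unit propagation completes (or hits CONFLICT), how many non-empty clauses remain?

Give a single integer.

unit clause [3] forces x3=T; simplify:
  satisfied 2 clause(s); 5 remain; assigned so far: [3]
unit clause [4] forces x4=T; simplify:
  drop -4 from [-2, -4] -> [-2]
  satisfied 4 clause(s); 1 remain; assigned so far: [3, 4]
unit clause [-2] forces x2=F; simplify:
  satisfied 1 clause(s); 0 remain; assigned so far: [2, 3, 4]

Answer: 0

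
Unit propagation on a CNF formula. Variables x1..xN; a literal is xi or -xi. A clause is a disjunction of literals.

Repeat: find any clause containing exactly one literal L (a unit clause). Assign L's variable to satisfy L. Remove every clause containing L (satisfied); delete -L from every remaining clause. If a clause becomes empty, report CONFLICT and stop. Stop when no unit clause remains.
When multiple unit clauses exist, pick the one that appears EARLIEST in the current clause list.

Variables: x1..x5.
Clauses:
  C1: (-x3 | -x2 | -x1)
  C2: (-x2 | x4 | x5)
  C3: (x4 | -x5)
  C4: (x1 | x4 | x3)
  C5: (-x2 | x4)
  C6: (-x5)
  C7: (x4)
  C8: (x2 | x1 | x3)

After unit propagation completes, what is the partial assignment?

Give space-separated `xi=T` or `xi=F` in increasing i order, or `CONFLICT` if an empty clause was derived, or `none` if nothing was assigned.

Answer: x4=T x5=F

Derivation:
unit clause [-5] forces x5=F; simplify:
  drop 5 from [-2, 4, 5] -> [-2, 4]
  satisfied 2 clause(s); 6 remain; assigned so far: [5]
unit clause [4] forces x4=T; simplify:
  satisfied 4 clause(s); 2 remain; assigned so far: [4, 5]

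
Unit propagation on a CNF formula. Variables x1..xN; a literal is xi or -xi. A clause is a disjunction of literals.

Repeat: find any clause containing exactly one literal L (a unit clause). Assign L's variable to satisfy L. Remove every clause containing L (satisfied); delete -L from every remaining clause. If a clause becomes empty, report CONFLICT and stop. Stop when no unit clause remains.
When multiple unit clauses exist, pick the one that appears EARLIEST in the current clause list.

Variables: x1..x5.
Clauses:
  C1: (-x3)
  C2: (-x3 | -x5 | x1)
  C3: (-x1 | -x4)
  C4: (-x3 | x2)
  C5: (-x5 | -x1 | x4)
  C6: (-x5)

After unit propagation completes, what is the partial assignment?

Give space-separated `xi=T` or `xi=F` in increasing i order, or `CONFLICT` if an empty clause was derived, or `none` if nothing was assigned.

unit clause [-3] forces x3=F; simplify:
  satisfied 3 clause(s); 3 remain; assigned so far: [3]
unit clause [-5] forces x5=F; simplify:
  satisfied 2 clause(s); 1 remain; assigned so far: [3, 5]

Answer: x3=F x5=F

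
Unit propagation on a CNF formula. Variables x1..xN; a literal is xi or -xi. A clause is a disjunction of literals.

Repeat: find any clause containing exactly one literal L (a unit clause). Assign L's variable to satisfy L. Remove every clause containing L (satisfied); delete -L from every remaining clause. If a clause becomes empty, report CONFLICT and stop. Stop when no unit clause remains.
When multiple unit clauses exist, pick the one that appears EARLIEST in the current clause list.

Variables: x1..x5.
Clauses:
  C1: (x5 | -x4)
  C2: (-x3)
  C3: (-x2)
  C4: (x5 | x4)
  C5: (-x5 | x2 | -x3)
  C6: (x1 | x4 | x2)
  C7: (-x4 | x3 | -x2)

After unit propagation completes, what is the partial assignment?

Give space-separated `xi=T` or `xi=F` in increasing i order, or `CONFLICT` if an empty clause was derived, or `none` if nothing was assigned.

unit clause [-3] forces x3=F; simplify:
  drop 3 from [-4, 3, -2] -> [-4, -2]
  satisfied 2 clause(s); 5 remain; assigned so far: [3]
unit clause [-2] forces x2=F; simplify:
  drop 2 from [1, 4, 2] -> [1, 4]
  satisfied 2 clause(s); 3 remain; assigned so far: [2, 3]

Answer: x2=F x3=F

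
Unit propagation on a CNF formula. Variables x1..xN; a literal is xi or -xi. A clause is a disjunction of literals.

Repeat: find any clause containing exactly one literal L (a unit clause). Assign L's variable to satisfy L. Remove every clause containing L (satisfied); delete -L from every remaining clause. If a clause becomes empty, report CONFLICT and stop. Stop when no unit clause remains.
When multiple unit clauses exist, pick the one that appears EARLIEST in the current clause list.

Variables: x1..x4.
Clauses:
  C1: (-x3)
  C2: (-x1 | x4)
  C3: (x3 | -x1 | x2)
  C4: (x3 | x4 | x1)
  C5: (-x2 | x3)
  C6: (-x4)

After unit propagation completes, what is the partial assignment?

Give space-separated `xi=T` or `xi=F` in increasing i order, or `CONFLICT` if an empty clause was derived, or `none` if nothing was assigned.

Answer: CONFLICT

Derivation:
unit clause [-3] forces x3=F; simplify:
  drop 3 from [3, -1, 2] -> [-1, 2]
  drop 3 from [3, 4, 1] -> [4, 1]
  drop 3 from [-2, 3] -> [-2]
  satisfied 1 clause(s); 5 remain; assigned so far: [3]
unit clause [-2] forces x2=F; simplify:
  drop 2 from [-1, 2] -> [-1]
  satisfied 1 clause(s); 4 remain; assigned so far: [2, 3]
unit clause [-1] forces x1=F; simplify:
  drop 1 from [4, 1] -> [4]
  satisfied 2 clause(s); 2 remain; assigned so far: [1, 2, 3]
unit clause [4] forces x4=T; simplify:
  drop -4 from [-4] -> [] (empty!)
  satisfied 1 clause(s); 1 remain; assigned so far: [1, 2, 3, 4]
CONFLICT (empty clause)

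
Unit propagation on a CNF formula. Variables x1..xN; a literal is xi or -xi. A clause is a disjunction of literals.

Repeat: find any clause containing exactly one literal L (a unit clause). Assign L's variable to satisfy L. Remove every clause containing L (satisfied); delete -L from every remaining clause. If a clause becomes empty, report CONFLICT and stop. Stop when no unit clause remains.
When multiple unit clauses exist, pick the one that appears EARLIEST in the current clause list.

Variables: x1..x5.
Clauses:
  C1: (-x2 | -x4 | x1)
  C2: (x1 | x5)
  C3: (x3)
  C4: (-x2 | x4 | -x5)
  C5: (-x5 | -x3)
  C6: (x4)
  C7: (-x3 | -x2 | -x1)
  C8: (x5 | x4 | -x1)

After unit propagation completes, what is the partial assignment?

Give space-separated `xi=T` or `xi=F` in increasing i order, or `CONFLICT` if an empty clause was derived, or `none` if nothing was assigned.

unit clause [3] forces x3=T; simplify:
  drop -3 from [-5, -3] -> [-5]
  drop -3 from [-3, -2, -1] -> [-2, -1]
  satisfied 1 clause(s); 7 remain; assigned so far: [3]
unit clause [-5] forces x5=F; simplify:
  drop 5 from [1, 5] -> [1]
  drop 5 from [5, 4, -1] -> [4, -1]
  satisfied 2 clause(s); 5 remain; assigned so far: [3, 5]
unit clause [1] forces x1=T; simplify:
  drop -1 from [-2, -1] -> [-2]
  drop -1 from [4, -1] -> [4]
  satisfied 2 clause(s); 3 remain; assigned so far: [1, 3, 5]
unit clause [4] forces x4=T; simplify:
  satisfied 2 clause(s); 1 remain; assigned so far: [1, 3, 4, 5]
unit clause [-2] forces x2=F; simplify:
  satisfied 1 clause(s); 0 remain; assigned so far: [1, 2, 3, 4, 5]

Answer: x1=T x2=F x3=T x4=T x5=F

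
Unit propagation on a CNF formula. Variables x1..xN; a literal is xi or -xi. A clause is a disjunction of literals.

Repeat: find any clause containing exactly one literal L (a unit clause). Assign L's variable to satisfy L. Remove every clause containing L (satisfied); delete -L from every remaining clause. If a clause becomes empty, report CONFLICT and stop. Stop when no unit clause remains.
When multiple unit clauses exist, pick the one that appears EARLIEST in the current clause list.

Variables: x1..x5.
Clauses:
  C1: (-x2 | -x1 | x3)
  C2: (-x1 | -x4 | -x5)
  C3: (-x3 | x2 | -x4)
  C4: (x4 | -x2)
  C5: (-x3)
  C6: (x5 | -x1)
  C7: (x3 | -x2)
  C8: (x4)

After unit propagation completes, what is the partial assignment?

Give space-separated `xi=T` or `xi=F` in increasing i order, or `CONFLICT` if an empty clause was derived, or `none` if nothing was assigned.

unit clause [-3] forces x3=F; simplify:
  drop 3 from [-2, -1, 3] -> [-2, -1]
  drop 3 from [3, -2] -> [-2]
  satisfied 2 clause(s); 6 remain; assigned so far: [3]
unit clause [-2] forces x2=F; simplify:
  satisfied 3 clause(s); 3 remain; assigned so far: [2, 3]
unit clause [4] forces x4=T; simplify:
  drop -4 from [-1, -4, -5] -> [-1, -5]
  satisfied 1 clause(s); 2 remain; assigned so far: [2, 3, 4]

Answer: x2=F x3=F x4=T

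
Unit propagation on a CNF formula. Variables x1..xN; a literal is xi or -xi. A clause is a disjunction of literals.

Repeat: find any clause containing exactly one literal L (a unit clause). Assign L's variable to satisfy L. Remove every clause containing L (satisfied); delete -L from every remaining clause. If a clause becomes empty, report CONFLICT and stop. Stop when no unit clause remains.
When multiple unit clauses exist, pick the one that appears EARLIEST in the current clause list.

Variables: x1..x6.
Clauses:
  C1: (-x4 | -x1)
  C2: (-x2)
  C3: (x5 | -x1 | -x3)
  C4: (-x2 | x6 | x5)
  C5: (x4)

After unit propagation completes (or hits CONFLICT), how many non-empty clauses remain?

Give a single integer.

unit clause [-2] forces x2=F; simplify:
  satisfied 2 clause(s); 3 remain; assigned so far: [2]
unit clause [4] forces x4=T; simplify:
  drop -4 from [-4, -1] -> [-1]
  satisfied 1 clause(s); 2 remain; assigned so far: [2, 4]
unit clause [-1] forces x1=F; simplify:
  satisfied 2 clause(s); 0 remain; assigned so far: [1, 2, 4]

Answer: 0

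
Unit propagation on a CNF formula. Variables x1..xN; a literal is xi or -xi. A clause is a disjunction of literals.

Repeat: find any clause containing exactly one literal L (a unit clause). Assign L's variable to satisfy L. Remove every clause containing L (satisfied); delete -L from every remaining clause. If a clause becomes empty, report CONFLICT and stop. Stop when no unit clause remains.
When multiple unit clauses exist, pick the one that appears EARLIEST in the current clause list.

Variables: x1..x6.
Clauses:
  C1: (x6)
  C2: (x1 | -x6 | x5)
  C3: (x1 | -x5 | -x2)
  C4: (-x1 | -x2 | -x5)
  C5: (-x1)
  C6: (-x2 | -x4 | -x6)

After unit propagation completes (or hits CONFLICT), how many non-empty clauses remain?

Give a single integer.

Answer: 0

Derivation:
unit clause [6] forces x6=T; simplify:
  drop -6 from [1, -6, 5] -> [1, 5]
  drop -6 from [-2, -4, -6] -> [-2, -4]
  satisfied 1 clause(s); 5 remain; assigned so far: [6]
unit clause [-1] forces x1=F; simplify:
  drop 1 from [1, 5] -> [5]
  drop 1 from [1, -5, -2] -> [-5, -2]
  satisfied 2 clause(s); 3 remain; assigned so far: [1, 6]
unit clause [5] forces x5=T; simplify:
  drop -5 from [-5, -2] -> [-2]
  satisfied 1 clause(s); 2 remain; assigned so far: [1, 5, 6]
unit clause [-2] forces x2=F; simplify:
  satisfied 2 clause(s); 0 remain; assigned so far: [1, 2, 5, 6]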